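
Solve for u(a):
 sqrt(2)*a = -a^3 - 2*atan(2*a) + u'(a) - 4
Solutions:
 u(a) = C1 + a^4/4 + sqrt(2)*a^2/2 + 2*a*atan(2*a) + 4*a - log(4*a^2 + 1)/2


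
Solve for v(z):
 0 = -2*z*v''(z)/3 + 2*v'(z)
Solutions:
 v(z) = C1 + C2*z^4


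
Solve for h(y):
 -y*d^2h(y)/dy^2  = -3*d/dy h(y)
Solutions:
 h(y) = C1 + C2*y^4


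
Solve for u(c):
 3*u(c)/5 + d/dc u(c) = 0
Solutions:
 u(c) = C1*exp(-3*c/5)


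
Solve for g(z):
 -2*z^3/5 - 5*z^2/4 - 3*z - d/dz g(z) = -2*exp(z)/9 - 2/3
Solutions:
 g(z) = C1 - z^4/10 - 5*z^3/12 - 3*z^2/2 + 2*z/3 + 2*exp(z)/9


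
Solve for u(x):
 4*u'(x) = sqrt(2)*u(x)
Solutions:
 u(x) = C1*exp(sqrt(2)*x/4)


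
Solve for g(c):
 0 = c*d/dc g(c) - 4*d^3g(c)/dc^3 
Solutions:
 g(c) = C1 + Integral(C2*airyai(2^(1/3)*c/2) + C3*airybi(2^(1/3)*c/2), c)


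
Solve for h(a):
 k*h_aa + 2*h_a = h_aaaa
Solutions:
 h(a) = C1 + C2*exp(a*(k/(3*(sqrt(1 - k^3/27) + 1)^(1/3)) + (sqrt(1 - k^3/27) + 1)^(1/3))) + C3*exp(a*(4*k/((-1 + sqrt(3)*I)*(sqrt(1 - k^3/27) + 1)^(1/3)) - 3*(sqrt(1 - k^3/27) + 1)^(1/3) + 3*sqrt(3)*I*(sqrt(1 - k^3/27) + 1)^(1/3))/6) + C4*exp(-a*(4*k/((1 + sqrt(3)*I)*(sqrt(1 - k^3/27) + 1)^(1/3)) + 3*(sqrt(1 - k^3/27) + 1)^(1/3) + 3*sqrt(3)*I*(sqrt(1 - k^3/27) + 1)^(1/3))/6)


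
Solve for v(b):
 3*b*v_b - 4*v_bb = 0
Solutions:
 v(b) = C1 + C2*erfi(sqrt(6)*b/4)


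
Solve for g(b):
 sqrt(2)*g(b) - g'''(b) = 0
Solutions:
 g(b) = C3*exp(2^(1/6)*b) + (C1*sin(2^(1/6)*sqrt(3)*b/2) + C2*cos(2^(1/6)*sqrt(3)*b/2))*exp(-2^(1/6)*b/2)


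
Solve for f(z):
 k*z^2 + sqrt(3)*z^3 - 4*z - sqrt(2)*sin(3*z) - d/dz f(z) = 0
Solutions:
 f(z) = C1 + k*z^3/3 + sqrt(3)*z^4/4 - 2*z^2 + sqrt(2)*cos(3*z)/3


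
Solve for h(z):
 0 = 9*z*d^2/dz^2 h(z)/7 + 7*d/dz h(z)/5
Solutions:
 h(z) = C1 + C2/z^(4/45)


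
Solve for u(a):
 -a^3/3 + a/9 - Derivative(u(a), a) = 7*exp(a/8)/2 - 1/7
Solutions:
 u(a) = C1 - a^4/12 + a^2/18 + a/7 - 28*exp(a/8)


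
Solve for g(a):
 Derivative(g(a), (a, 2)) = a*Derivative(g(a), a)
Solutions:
 g(a) = C1 + C2*erfi(sqrt(2)*a/2)


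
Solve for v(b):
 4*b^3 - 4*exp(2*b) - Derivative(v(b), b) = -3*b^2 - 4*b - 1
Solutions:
 v(b) = C1 + b^4 + b^3 + 2*b^2 + b - 2*exp(2*b)


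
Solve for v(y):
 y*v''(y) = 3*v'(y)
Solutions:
 v(y) = C1 + C2*y^4


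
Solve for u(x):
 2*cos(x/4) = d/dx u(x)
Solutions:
 u(x) = C1 + 8*sin(x/4)


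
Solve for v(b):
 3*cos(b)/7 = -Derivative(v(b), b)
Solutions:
 v(b) = C1 - 3*sin(b)/7


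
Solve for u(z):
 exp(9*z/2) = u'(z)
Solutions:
 u(z) = C1 + 2*exp(9*z/2)/9


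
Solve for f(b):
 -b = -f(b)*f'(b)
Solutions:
 f(b) = -sqrt(C1 + b^2)
 f(b) = sqrt(C1 + b^2)


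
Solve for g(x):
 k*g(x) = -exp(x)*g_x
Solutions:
 g(x) = C1*exp(k*exp(-x))


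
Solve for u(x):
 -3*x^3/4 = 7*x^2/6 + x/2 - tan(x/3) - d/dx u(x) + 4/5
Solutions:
 u(x) = C1 + 3*x^4/16 + 7*x^3/18 + x^2/4 + 4*x/5 + 3*log(cos(x/3))


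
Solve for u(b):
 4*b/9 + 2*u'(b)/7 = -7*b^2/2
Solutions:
 u(b) = C1 - 49*b^3/12 - 7*b^2/9


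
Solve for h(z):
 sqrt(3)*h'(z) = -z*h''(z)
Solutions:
 h(z) = C1 + C2*z^(1 - sqrt(3))


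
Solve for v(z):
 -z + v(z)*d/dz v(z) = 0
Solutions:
 v(z) = -sqrt(C1 + z^2)
 v(z) = sqrt(C1 + z^2)


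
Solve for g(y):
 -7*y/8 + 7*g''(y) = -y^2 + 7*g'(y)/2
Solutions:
 g(y) = C1 + C2*exp(y/2) + 2*y^3/21 + 25*y^2/56 + 25*y/14


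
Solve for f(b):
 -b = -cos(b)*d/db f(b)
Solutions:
 f(b) = C1 + Integral(b/cos(b), b)


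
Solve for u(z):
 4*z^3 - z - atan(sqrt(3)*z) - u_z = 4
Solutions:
 u(z) = C1 + z^4 - z^2/2 - z*atan(sqrt(3)*z) - 4*z + sqrt(3)*log(3*z^2 + 1)/6


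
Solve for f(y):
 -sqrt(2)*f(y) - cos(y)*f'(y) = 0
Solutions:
 f(y) = C1*(sin(y) - 1)^(sqrt(2)/2)/(sin(y) + 1)^(sqrt(2)/2)


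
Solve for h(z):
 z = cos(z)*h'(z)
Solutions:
 h(z) = C1 + Integral(z/cos(z), z)


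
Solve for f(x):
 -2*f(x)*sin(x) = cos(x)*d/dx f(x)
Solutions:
 f(x) = C1*cos(x)^2


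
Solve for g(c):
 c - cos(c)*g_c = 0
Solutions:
 g(c) = C1 + Integral(c/cos(c), c)


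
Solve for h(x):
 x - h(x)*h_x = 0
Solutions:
 h(x) = -sqrt(C1 + x^2)
 h(x) = sqrt(C1 + x^2)


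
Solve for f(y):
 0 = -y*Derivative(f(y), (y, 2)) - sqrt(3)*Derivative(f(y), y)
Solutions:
 f(y) = C1 + C2*y^(1 - sqrt(3))


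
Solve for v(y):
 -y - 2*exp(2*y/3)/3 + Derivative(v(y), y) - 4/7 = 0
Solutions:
 v(y) = C1 + y^2/2 + 4*y/7 + exp(2*y/3)


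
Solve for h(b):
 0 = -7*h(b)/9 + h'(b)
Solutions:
 h(b) = C1*exp(7*b/9)


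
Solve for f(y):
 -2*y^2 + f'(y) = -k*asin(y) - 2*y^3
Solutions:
 f(y) = C1 - k*(y*asin(y) + sqrt(1 - y^2)) - y^4/2 + 2*y^3/3


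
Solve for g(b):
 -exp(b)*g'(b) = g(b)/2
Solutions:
 g(b) = C1*exp(exp(-b)/2)


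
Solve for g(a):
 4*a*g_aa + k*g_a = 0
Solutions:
 g(a) = C1 + a^(1 - re(k)/4)*(C2*sin(log(a)*Abs(im(k))/4) + C3*cos(log(a)*im(k)/4))


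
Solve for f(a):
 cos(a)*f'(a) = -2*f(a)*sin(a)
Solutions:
 f(a) = C1*cos(a)^2


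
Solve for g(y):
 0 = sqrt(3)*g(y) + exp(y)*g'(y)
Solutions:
 g(y) = C1*exp(sqrt(3)*exp(-y))


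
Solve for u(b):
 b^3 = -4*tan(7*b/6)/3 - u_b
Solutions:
 u(b) = C1 - b^4/4 + 8*log(cos(7*b/6))/7


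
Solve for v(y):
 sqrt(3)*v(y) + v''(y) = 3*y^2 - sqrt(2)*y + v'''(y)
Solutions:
 v(y) = C1*exp(y*(-2^(2/3)*(2 + 27*sqrt(3) + sqrt(-4 + (2 + 27*sqrt(3))^2))^(1/3) - 2*2^(1/3)/(2 + 27*sqrt(3) + sqrt(-4 + (2 + 27*sqrt(3))^2))^(1/3) + 4)/12)*sin(2^(1/3)*sqrt(3)*y*(-2^(1/3)*(2 + 27*sqrt(3) + sqrt(-4 + 729*(-sqrt(3) - 2/27)^2))^(1/3) + 2/(2 + 27*sqrt(3) + sqrt(-4 + 729*(-sqrt(3) - 2/27)^2))^(1/3))/12) + C2*exp(y*(-2^(2/3)*(2 + 27*sqrt(3) + sqrt(-4 + (2 + 27*sqrt(3))^2))^(1/3) - 2*2^(1/3)/(2 + 27*sqrt(3) + sqrt(-4 + (2 + 27*sqrt(3))^2))^(1/3) + 4)/12)*cos(2^(1/3)*sqrt(3)*y*(-2^(1/3)*(2 + 27*sqrt(3) + sqrt(-4 + 729*(-sqrt(3) - 2/27)^2))^(1/3) + 2/(2 + 27*sqrt(3) + sqrt(-4 + 729*(-sqrt(3) - 2/27)^2))^(1/3))/12) + C3*exp(y*(2*2^(1/3)/(2 + 27*sqrt(3) + sqrt(-4 + (2 + 27*sqrt(3))^2))^(1/3) + 2 + 2^(2/3)*(2 + 27*sqrt(3) + sqrt(-4 + (2 + 27*sqrt(3))^2))^(1/3))/6) + sqrt(3)*y^2 - sqrt(6)*y/3 - 2


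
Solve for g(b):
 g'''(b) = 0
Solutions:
 g(b) = C1 + C2*b + C3*b^2


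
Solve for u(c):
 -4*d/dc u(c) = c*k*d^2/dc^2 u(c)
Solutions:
 u(c) = C1 + c^(((re(k) - 4)*re(k) + im(k)^2)/(re(k)^2 + im(k)^2))*(C2*sin(4*log(c)*Abs(im(k))/(re(k)^2 + im(k)^2)) + C3*cos(4*log(c)*im(k)/(re(k)^2 + im(k)^2)))


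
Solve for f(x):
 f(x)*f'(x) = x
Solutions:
 f(x) = -sqrt(C1 + x^2)
 f(x) = sqrt(C1 + x^2)


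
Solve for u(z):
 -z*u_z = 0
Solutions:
 u(z) = C1


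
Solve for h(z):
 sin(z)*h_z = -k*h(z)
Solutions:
 h(z) = C1*exp(k*(-log(cos(z) - 1) + log(cos(z) + 1))/2)


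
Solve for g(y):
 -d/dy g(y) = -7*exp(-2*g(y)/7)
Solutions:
 g(y) = 7*log(-sqrt(C1 + 7*y)) - 7*log(7) + 7*log(14)/2
 g(y) = 7*log(C1 + 7*y)/2 - 7*log(7) + 7*log(14)/2


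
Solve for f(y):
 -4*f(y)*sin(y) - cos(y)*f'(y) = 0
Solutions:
 f(y) = C1*cos(y)^4


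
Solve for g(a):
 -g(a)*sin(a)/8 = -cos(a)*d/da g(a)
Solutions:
 g(a) = C1/cos(a)^(1/8)


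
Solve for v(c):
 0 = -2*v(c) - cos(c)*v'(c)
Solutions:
 v(c) = C1*(sin(c) - 1)/(sin(c) + 1)


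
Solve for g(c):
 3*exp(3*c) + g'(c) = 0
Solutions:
 g(c) = C1 - exp(3*c)


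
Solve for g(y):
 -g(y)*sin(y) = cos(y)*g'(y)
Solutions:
 g(y) = C1*cos(y)


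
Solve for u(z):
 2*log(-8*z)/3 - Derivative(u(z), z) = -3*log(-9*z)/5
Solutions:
 u(z) = C1 + 19*z*log(-z)/15 + z*(-19/15 + log(3)/5 + log(12))


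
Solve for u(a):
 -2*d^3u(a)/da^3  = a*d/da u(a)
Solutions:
 u(a) = C1 + Integral(C2*airyai(-2^(2/3)*a/2) + C3*airybi(-2^(2/3)*a/2), a)


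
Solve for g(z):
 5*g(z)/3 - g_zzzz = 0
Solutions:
 g(z) = C1*exp(-3^(3/4)*5^(1/4)*z/3) + C2*exp(3^(3/4)*5^(1/4)*z/3) + C3*sin(3^(3/4)*5^(1/4)*z/3) + C4*cos(3^(3/4)*5^(1/4)*z/3)


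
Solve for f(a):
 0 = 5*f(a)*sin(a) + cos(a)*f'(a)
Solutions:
 f(a) = C1*cos(a)^5


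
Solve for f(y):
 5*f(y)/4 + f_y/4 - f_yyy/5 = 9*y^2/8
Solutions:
 f(y) = C1*exp(-15^(1/3)*y*(15^(1/3)/(sqrt(2010) + 45)^(1/3) + (sqrt(2010) + 45)^(1/3))/12)*sin(3^(1/6)*5^(1/3)*y*(-3^(2/3)*(sqrt(2010) + 45)^(1/3) + 3*5^(1/3)/(sqrt(2010) + 45)^(1/3))/12) + C2*exp(-15^(1/3)*y*(15^(1/3)/(sqrt(2010) + 45)^(1/3) + (sqrt(2010) + 45)^(1/3))/12)*cos(3^(1/6)*5^(1/3)*y*(-3^(2/3)*(sqrt(2010) + 45)^(1/3) + 3*5^(1/3)/(sqrt(2010) + 45)^(1/3))/12) + C3*exp(15^(1/3)*y*(15^(1/3)/(sqrt(2010) + 45)^(1/3) + (sqrt(2010) + 45)^(1/3))/6) + 9*y^2/10 - 9*y/25 + 9/125


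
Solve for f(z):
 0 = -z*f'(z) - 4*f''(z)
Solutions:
 f(z) = C1 + C2*erf(sqrt(2)*z/4)


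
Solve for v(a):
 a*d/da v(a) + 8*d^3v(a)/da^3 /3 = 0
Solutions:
 v(a) = C1 + Integral(C2*airyai(-3^(1/3)*a/2) + C3*airybi(-3^(1/3)*a/2), a)


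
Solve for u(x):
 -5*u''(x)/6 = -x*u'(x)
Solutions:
 u(x) = C1 + C2*erfi(sqrt(15)*x/5)


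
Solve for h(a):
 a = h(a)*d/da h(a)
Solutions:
 h(a) = -sqrt(C1 + a^2)
 h(a) = sqrt(C1 + a^2)


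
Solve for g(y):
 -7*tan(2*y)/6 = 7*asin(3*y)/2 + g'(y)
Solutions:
 g(y) = C1 - 7*y*asin(3*y)/2 - 7*sqrt(1 - 9*y^2)/6 + 7*log(cos(2*y))/12


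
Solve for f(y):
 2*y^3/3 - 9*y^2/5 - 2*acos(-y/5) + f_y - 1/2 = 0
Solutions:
 f(y) = C1 - y^4/6 + 3*y^3/5 + 2*y*acos(-y/5) + y/2 + 2*sqrt(25 - y^2)


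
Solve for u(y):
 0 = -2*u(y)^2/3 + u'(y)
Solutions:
 u(y) = -3/(C1 + 2*y)


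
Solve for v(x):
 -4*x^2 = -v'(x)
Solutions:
 v(x) = C1 + 4*x^3/3


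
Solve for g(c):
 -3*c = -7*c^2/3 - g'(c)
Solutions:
 g(c) = C1 - 7*c^3/9 + 3*c^2/2


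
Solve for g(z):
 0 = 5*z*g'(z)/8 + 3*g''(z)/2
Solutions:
 g(z) = C1 + C2*erf(sqrt(30)*z/12)


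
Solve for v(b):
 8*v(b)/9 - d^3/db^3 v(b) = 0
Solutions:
 v(b) = C3*exp(2*3^(1/3)*b/3) + (C1*sin(3^(5/6)*b/3) + C2*cos(3^(5/6)*b/3))*exp(-3^(1/3)*b/3)


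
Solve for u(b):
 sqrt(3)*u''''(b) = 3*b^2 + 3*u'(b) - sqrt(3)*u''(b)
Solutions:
 u(b) = C1 + C2*exp(-2^(1/3)*sqrt(3)*b*(-2/(9 + sqrt(85))^(1/3) + 2^(1/3)*(9 + sqrt(85))^(1/3))/12)*sin(2^(1/3)*b*(2/(9 + sqrt(85))^(1/3) + 2^(1/3)*(9 + sqrt(85))^(1/3))/4) + C3*exp(-2^(1/3)*sqrt(3)*b*(-2/(9 + sqrt(85))^(1/3) + 2^(1/3)*(9 + sqrt(85))^(1/3))/12)*cos(2^(1/3)*b*(2/(9 + sqrt(85))^(1/3) + 2^(1/3)*(9 + sqrt(85))^(1/3))/4) + C4*exp(2^(1/3)*sqrt(3)*b*(-2/(9 + sqrt(85))^(1/3) + 2^(1/3)*(9 + sqrt(85))^(1/3))/6) - b^3/3 - sqrt(3)*b^2/3 - 2*b/3


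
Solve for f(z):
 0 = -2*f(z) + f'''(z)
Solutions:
 f(z) = C3*exp(2^(1/3)*z) + (C1*sin(2^(1/3)*sqrt(3)*z/2) + C2*cos(2^(1/3)*sqrt(3)*z/2))*exp(-2^(1/3)*z/2)


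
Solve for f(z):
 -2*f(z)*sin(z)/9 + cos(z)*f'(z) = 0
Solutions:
 f(z) = C1/cos(z)^(2/9)


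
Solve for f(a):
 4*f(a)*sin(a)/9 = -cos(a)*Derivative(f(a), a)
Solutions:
 f(a) = C1*cos(a)^(4/9)


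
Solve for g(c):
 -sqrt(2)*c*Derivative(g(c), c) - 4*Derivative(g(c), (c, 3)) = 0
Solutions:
 g(c) = C1 + Integral(C2*airyai(-sqrt(2)*c/2) + C3*airybi(-sqrt(2)*c/2), c)


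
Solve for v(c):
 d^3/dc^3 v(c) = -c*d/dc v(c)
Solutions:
 v(c) = C1 + Integral(C2*airyai(-c) + C3*airybi(-c), c)


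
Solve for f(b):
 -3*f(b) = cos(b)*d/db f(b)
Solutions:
 f(b) = C1*(sin(b) - 1)^(3/2)/(sin(b) + 1)^(3/2)


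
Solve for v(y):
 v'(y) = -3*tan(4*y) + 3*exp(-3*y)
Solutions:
 v(y) = C1 - 3*log(tan(4*y)^2 + 1)/8 - exp(-3*y)


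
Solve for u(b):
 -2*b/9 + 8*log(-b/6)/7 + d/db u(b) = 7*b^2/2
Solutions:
 u(b) = C1 + 7*b^3/6 + b^2/9 - 8*b*log(-b)/7 + 8*b*(1 + log(6))/7


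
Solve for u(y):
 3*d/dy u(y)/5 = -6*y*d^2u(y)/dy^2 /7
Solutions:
 u(y) = C1 + C2*y^(3/10)


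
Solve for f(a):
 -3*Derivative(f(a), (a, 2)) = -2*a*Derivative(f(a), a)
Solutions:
 f(a) = C1 + C2*erfi(sqrt(3)*a/3)


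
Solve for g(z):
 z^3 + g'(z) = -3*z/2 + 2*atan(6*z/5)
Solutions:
 g(z) = C1 - z^4/4 - 3*z^2/4 + 2*z*atan(6*z/5) - 5*log(36*z^2 + 25)/6


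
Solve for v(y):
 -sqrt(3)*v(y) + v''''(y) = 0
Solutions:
 v(y) = C1*exp(-3^(1/8)*y) + C2*exp(3^(1/8)*y) + C3*sin(3^(1/8)*y) + C4*cos(3^(1/8)*y)


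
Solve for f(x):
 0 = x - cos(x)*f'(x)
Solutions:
 f(x) = C1 + Integral(x/cos(x), x)


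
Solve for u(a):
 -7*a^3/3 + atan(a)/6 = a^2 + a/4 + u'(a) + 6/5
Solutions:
 u(a) = C1 - 7*a^4/12 - a^3/3 - a^2/8 + a*atan(a)/6 - 6*a/5 - log(a^2 + 1)/12


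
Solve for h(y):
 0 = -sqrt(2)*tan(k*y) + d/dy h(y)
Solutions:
 h(y) = C1 + sqrt(2)*Piecewise((-log(cos(k*y))/k, Ne(k, 0)), (0, True))


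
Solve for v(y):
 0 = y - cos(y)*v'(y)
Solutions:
 v(y) = C1 + Integral(y/cos(y), y)


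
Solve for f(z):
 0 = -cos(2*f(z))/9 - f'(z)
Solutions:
 z/9 - log(sin(2*f(z)) - 1)/4 + log(sin(2*f(z)) + 1)/4 = C1


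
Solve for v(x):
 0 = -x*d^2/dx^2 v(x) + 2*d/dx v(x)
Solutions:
 v(x) = C1 + C2*x^3


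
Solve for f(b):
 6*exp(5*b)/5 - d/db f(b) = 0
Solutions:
 f(b) = C1 + 6*exp(5*b)/25


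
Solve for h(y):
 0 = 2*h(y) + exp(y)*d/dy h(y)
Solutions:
 h(y) = C1*exp(2*exp(-y))


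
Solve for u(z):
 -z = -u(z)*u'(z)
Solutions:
 u(z) = -sqrt(C1 + z^2)
 u(z) = sqrt(C1 + z^2)


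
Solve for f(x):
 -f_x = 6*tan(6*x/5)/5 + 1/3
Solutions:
 f(x) = C1 - x/3 + log(cos(6*x/5))


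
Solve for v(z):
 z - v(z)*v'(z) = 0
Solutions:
 v(z) = -sqrt(C1 + z^2)
 v(z) = sqrt(C1 + z^2)


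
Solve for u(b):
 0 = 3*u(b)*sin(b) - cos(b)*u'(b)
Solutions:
 u(b) = C1/cos(b)^3


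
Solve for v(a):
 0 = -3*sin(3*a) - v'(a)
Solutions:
 v(a) = C1 + cos(3*a)


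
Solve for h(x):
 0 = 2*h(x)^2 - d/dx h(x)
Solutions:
 h(x) = -1/(C1 + 2*x)


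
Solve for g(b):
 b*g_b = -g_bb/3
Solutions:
 g(b) = C1 + C2*erf(sqrt(6)*b/2)


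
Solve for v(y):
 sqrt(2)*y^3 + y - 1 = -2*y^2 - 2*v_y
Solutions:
 v(y) = C1 - sqrt(2)*y^4/8 - y^3/3 - y^2/4 + y/2


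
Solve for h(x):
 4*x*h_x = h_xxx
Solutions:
 h(x) = C1 + Integral(C2*airyai(2^(2/3)*x) + C3*airybi(2^(2/3)*x), x)


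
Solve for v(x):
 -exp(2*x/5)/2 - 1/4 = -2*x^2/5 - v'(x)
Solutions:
 v(x) = C1 - 2*x^3/15 + x/4 + 5*exp(2*x/5)/4


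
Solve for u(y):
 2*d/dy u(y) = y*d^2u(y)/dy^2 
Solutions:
 u(y) = C1 + C2*y^3


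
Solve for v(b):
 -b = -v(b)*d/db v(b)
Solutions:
 v(b) = -sqrt(C1 + b^2)
 v(b) = sqrt(C1 + b^2)


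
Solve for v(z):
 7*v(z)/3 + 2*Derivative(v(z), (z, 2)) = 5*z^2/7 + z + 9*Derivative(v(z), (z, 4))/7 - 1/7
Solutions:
 v(z) = C1*exp(-sqrt(21)*z/3) + C2*exp(sqrt(21)*z/3) + C3*sin(sqrt(7)*z/3) + C4*cos(sqrt(7)*z/3) + 15*z^2/49 + 3*z/7 - 201/343


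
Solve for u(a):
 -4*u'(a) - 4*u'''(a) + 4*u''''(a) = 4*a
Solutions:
 u(a) = C1 + C2*exp(a*(-2^(2/3)*(3*sqrt(93) + 29)^(1/3) - 2*2^(1/3)/(3*sqrt(93) + 29)^(1/3) + 4)/12)*sin(2^(1/3)*sqrt(3)*a*(-2^(1/3)*(3*sqrt(93) + 29)^(1/3) + 2/(3*sqrt(93) + 29)^(1/3))/12) + C3*exp(a*(-2^(2/3)*(3*sqrt(93) + 29)^(1/3) - 2*2^(1/3)/(3*sqrt(93) + 29)^(1/3) + 4)/12)*cos(2^(1/3)*sqrt(3)*a*(-2^(1/3)*(3*sqrt(93) + 29)^(1/3) + 2/(3*sqrt(93) + 29)^(1/3))/12) + C4*exp(a*(2*2^(1/3)/(3*sqrt(93) + 29)^(1/3) + 2 + 2^(2/3)*(3*sqrt(93) + 29)^(1/3))/6) - a^2/2


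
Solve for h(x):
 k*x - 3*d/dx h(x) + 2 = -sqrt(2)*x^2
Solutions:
 h(x) = C1 + k*x^2/6 + sqrt(2)*x^3/9 + 2*x/3


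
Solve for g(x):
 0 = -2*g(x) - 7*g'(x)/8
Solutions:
 g(x) = C1*exp(-16*x/7)


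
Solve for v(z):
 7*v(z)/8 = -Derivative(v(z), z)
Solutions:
 v(z) = C1*exp(-7*z/8)


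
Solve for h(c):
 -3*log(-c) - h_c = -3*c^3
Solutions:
 h(c) = C1 + 3*c^4/4 - 3*c*log(-c) + 3*c


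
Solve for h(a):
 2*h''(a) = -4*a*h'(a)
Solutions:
 h(a) = C1 + C2*erf(a)


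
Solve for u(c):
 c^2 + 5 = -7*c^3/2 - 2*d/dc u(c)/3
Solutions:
 u(c) = C1 - 21*c^4/16 - c^3/2 - 15*c/2


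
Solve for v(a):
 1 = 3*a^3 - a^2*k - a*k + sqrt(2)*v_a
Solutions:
 v(a) = C1 - 3*sqrt(2)*a^4/8 + sqrt(2)*a^3*k/6 + sqrt(2)*a^2*k/4 + sqrt(2)*a/2


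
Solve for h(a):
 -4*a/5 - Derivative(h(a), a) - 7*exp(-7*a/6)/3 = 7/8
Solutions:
 h(a) = C1 - 2*a^2/5 - 7*a/8 + 2*exp(-7*a/6)


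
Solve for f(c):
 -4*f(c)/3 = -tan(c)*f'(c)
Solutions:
 f(c) = C1*sin(c)^(4/3)


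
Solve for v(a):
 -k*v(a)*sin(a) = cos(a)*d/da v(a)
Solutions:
 v(a) = C1*exp(k*log(cos(a)))


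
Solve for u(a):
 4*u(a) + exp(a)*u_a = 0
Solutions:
 u(a) = C1*exp(4*exp(-a))


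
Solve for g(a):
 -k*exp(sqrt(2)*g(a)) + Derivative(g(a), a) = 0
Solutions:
 g(a) = sqrt(2)*(2*log(-1/(C1 + a*k)) - log(2))/4


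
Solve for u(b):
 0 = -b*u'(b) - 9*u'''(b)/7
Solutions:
 u(b) = C1 + Integral(C2*airyai(-21^(1/3)*b/3) + C3*airybi(-21^(1/3)*b/3), b)


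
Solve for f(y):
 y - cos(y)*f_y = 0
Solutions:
 f(y) = C1 + Integral(y/cos(y), y)


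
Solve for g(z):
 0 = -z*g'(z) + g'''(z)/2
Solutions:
 g(z) = C1 + Integral(C2*airyai(2^(1/3)*z) + C3*airybi(2^(1/3)*z), z)


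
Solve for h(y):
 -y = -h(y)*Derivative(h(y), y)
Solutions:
 h(y) = -sqrt(C1 + y^2)
 h(y) = sqrt(C1 + y^2)


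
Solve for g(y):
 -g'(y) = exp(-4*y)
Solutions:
 g(y) = C1 + exp(-4*y)/4


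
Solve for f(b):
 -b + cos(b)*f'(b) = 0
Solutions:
 f(b) = C1 + Integral(b/cos(b), b)


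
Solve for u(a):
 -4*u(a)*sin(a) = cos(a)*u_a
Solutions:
 u(a) = C1*cos(a)^4


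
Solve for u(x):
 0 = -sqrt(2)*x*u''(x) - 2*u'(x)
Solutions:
 u(x) = C1 + C2*x^(1 - sqrt(2))


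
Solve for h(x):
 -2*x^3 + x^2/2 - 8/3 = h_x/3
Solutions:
 h(x) = C1 - 3*x^4/2 + x^3/2 - 8*x


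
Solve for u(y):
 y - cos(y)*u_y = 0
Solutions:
 u(y) = C1 + Integral(y/cos(y), y)


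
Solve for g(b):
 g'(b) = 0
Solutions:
 g(b) = C1


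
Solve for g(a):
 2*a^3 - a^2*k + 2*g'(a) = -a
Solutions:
 g(a) = C1 - a^4/4 + a^3*k/6 - a^2/4


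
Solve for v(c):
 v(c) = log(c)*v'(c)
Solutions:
 v(c) = C1*exp(li(c))


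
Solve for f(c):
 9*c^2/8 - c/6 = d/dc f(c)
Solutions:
 f(c) = C1 + 3*c^3/8 - c^2/12


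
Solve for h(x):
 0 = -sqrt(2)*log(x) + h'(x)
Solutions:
 h(x) = C1 + sqrt(2)*x*log(x) - sqrt(2)*x


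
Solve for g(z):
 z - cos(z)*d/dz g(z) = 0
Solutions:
 g(z) = C1 + Integral(z/cos(z), z)


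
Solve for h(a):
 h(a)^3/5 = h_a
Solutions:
 h(a) = -sqrt(10)*sqrt(-1/(C1 + a))/2
 h(a) = sqrt(10)*sqrt(-1/(C1 + a))/2


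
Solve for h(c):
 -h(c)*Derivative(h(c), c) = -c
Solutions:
 h(c) = -sqrt(C1 + c^2)
 h(c) = sqrt(C1 + c^2)


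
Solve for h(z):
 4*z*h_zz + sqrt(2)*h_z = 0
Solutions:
 h(z) = C1 + C2*z^(1 - sqrt(2)/4)


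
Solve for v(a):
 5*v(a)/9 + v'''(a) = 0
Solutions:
 v(a) = C3*exp(-15^(1/3)*a/3) + (C1*sin(3^(5/6)*5^(1/3)*a/6) + C2*cos(3^(5/6)*5^(1/3)*a/6))*exp(15^(1/3)*a/6)


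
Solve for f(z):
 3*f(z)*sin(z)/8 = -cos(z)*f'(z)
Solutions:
 f(z) = C1*cos(z)^(3/8)


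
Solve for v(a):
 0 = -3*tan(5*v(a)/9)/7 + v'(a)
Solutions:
 v(a) = -9*asin(C1*exp(5*a/21))/5 + 9*pi/5
 v(a) = 9*asin(C1*exp(5*a/21))/5


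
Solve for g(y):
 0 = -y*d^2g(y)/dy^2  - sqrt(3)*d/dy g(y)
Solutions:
 g(y) = C1 + C2*y^(1 - sqrt(3))


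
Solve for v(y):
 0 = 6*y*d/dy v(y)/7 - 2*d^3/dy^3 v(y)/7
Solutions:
 v(y) = C1 + Integral(C2*airyai(3^(1/3)*y) + C3*airybi(3^(1/3)*y), y)


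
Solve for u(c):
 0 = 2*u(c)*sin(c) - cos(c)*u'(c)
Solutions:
 u(c) = C1/cos(c)^2


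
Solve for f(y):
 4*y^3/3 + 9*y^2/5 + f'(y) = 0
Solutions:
 f(y) = C1 - y^4/3 - 3*y^3/5


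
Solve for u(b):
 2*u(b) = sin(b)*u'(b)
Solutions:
 u(b) = C1*(cos(b) - 1)/(cos(b) + 1)


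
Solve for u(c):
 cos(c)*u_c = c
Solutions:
 u(c) = C1 + Integral(c/cos(c), c)


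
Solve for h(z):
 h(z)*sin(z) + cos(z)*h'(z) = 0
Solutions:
 h(z) = C1*cos(z)


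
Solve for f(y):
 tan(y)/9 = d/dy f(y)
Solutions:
 f(y) = C1 - log(cos(y))/9


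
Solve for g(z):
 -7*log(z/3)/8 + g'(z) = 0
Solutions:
 g(z) = C1 + 7*z*log(z)/8 - 7*z*log(3)/8 - 7*z/8


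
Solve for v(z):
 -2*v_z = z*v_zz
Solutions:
 v(z) = C1 + C2/z


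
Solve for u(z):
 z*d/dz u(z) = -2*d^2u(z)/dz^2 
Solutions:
 u(z) = C1 + C2*erf(z/2)


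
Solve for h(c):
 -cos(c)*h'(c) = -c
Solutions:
 h(c) = C1 + Integral(c/cos(c), c)


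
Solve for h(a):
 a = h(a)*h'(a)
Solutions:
 h(a) = -sqrt(C1 + a^2)
 h(a) = sqrt(C1 + a^2)


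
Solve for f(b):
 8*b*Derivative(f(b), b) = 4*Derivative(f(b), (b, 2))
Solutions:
 f(b) = C1 + C2*erfi(b)


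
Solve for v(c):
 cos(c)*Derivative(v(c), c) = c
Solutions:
 v(c) = C1 + Integral(c/cos(c), c)


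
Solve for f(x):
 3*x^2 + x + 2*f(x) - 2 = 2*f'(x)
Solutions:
 f(x) = C1*exp(x) - 3*x^2/2 - 7*x/2 - 5/2


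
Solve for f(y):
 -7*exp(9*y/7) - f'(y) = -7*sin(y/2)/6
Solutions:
 f(y) = C1 - 49*exp(9*y/7)/9 - 7*cos(y/2)/3


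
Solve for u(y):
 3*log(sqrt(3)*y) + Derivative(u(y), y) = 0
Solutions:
 u(y) = C1 - 3*y*log(y) - 3*y*log(3)/2 + 3*y


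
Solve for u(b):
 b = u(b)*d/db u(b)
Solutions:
 u(b) = -sqrt(C1 + b^2)
 u(b) = sqrt(C1 + b^2)


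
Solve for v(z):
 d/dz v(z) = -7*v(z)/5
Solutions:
 v(z) = C1*exp(-7*z/5)


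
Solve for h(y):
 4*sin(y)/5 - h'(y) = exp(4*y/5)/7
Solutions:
 h(y) = C1 - 5*exp(4*y/5)/28 - 4*cos(y)/5


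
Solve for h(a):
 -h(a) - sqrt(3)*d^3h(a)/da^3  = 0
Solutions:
 h(a) = C3*exp(-3^(5/6)*a/3) + (C1*sin(3^(1/3)*a/2) + C2*cos(3^(1/3)*a/2))*exp(3^(5/6)*a/6)


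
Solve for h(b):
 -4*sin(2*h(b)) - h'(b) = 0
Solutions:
 h(b) = pi - acos((-C1 - exp(16*b))/(C1 - exp(16*b)))/2
 h(b) = acos((-C1 - exp(16*b))/(C1 - exp(16*b)))/2


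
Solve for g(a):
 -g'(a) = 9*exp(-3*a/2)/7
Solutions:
 g(a) = C1 + 6*exp(-3*a/2)/7


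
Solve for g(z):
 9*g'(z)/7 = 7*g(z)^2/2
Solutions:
 g(z) = -18/(C1 + 49*z)


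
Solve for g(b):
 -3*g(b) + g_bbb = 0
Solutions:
 g(b) = C3*exp(3^(1/3)*b) + (C1*sin(3^(5/6)*b/2) + C2*cos(3^(5/6)*b/2))*exp(-3^(1/3)*b/2)


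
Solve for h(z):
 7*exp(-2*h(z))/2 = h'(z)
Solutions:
 h(z) = log(-sqrt(C1 + 7*z))
 h(z) = log(C1 + 7*z)/2


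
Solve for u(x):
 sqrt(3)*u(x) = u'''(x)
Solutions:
 u(x) = C3*exp(3^(1/6)*x) + (C1*sin(3^(2/3)*x/2) + C2*cos(3^(2/3)*x/2))*exp(-3^(1/6)*x/2)


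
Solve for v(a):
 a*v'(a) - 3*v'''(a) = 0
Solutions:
 v(a) = C1 + Integral(C2*airyai(3^(2/3)*a/3) + C3*airybi(3^(2/3)*a/3), a)


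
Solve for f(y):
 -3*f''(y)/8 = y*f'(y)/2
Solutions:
 f(y) = C1 + C2*erf(sqrt(6)*y/3)


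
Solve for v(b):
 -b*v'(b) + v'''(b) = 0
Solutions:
 v(b) = C1 + Integral(C2*airyai(b) + C3*airybi(b), b)


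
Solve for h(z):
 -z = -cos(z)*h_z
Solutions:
 h(z) = C1 + Integral(z/cos(z), z)


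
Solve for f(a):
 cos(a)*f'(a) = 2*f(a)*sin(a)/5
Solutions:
 f(a) = C1/cos(a)^(2/5)


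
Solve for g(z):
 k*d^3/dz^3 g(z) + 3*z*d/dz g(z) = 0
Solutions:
 g(z) = C1 + Integral(C2*airyai(3^(1/3)*z*(-1/k)^(1/3)) + C3*airybi(3^(1/3)*z*(-1/k)^(1/3)), z)


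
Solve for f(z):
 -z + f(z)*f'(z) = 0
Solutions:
 f(z) = -sqrt(C1 + z^2)
 f(z) = sqrt(C1 + z^2)


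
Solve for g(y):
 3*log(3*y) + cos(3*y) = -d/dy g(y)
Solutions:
 g(y) = C1 - 3*y*log(y) - 3*y*log(3) + 3*y - sin(3*y)/3


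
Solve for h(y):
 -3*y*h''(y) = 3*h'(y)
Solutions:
 h(y) = C1 + C2*log(y)


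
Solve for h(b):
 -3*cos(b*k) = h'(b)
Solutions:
 h(b) = C1 - 3*sin(b*k)/k


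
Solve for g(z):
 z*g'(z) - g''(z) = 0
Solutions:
 g(z) = C1 + C2*erfi(sqrt(2)*z/2)


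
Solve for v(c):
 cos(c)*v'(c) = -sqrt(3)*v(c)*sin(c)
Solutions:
 v(c) = C1*cos(c)^(sqrt(3))


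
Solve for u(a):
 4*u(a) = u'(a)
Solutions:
 u(a) = C1*exp(4*a)


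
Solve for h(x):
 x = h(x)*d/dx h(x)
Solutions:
 h(x) = -sqrt(C1 + x^2)
 h(x) = sqrt(C1 + x^2)


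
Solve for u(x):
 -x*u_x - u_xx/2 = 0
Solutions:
 u(x) = C1 + C2*erf(x)


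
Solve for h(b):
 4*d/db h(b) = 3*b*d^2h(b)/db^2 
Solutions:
 h(b) = C1 + C2*b^(7/3)


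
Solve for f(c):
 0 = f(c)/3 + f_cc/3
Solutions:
 f(c) = C1*sin(c) + C2*cos(c)


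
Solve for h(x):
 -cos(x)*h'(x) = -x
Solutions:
 h(x) = C1 + Integral(x/cos(x), x)


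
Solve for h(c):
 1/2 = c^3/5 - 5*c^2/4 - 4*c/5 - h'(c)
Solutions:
 h(c) = C1 + c^4/20 - 5*c^3/12 - 2*c^2/5 - c/2


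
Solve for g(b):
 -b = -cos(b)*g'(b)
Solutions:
 g(b) = C1 + Integral(b/cos(b), b)


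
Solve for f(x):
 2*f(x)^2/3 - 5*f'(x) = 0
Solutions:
 f(x) = -15/(C1 + 2*x)


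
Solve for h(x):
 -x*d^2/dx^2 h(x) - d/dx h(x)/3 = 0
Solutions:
 h(x) = C1 + C2*x^(2/3)


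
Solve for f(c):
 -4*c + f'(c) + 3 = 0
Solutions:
 f(c) = C1 + 2*c^2 - 3*c


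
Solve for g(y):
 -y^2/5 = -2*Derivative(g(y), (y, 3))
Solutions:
 g(y) = C1 + C2*y + C3*y^2 + y^5/600


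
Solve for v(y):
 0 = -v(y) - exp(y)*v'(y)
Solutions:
 v(y) = C1*exp(exp(-y))


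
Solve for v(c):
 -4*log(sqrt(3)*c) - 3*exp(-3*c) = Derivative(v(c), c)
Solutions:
 v(c) = C1 - 4*c*log(c) + 2*c*(2 - log(3)) + exp(-3*c)


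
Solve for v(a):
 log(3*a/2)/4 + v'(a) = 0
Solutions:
 v(a) = C1 - a*log(a)/4 - a*log(3)/4 + a*log(2)/4 + a/4


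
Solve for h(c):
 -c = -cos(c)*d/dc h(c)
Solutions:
 h(c) = C1 + Integral(c/cos(c), c)


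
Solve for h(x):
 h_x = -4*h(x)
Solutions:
 h(x) = C1*exp(-4*x)


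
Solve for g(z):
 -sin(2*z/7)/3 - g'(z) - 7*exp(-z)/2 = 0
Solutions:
 g(z) = C1 + 7*cos(2*z/7)/6 + 7*exp(-z)/2


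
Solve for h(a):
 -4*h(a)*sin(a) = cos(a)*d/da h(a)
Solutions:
 h(a) = C1*cos(a)^4


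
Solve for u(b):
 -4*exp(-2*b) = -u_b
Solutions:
 u(b) = C1 - 2*exp(-2*b)


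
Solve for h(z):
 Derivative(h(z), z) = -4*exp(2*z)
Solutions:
 h(z) = C1 - 2*exp(2*z)


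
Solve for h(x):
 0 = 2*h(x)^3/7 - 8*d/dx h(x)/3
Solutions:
 h(x) = -sqrt(14)*sqrt(-1/(C1 + 3*x))
 h(x) = sqrt(14)*sqrt(-1/(C1 + 3*x))


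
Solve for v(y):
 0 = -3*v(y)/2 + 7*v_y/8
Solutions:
 v(y) = C1*exp(12*y/7)


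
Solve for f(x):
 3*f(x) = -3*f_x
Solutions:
 f(x) = C1*exp(-x)


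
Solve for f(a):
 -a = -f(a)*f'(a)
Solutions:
 f(a) = -sqrt(C1 + a^2)
 f(a) = sqrt(C1 + a^2)


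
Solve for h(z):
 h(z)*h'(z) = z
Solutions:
 h(z) = -sqrt(C1 + z^2)
 h(z) = sqrt(C1 + z^2)


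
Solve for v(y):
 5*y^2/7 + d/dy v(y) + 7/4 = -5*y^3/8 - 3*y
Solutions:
 v(y) = C1 - 5*y^4/32 - 5*y^3/21 - 3*y^2/2 - 7*y/4


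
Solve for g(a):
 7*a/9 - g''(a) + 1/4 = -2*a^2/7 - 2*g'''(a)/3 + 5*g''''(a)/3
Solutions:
 g(a) = C1 + C2*a + a^4/42 + 73*a^3/378 + 53*a^2/1512 + (C3*sin(sqrt(14)*a/5) + C4*cos(sqrt(14)*a/5))*exp(a/5)


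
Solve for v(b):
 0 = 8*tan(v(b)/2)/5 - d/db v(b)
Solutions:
 v(b) = -2*asin(C1*exp(4*b/5)) + 2*pi
 v(b) = 2*asin(C1*exp(4*b/5))


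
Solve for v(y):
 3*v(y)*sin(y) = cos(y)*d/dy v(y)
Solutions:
 v(y) = C1/cos(y)^3


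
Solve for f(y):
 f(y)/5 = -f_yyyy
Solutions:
 f(y) = (C1*sin(sqrt(2)*5^(3/4)*y/10) + C2*cos(sqrt(2)*5^(3/4)*y/10))*exp(-sqrt(2)*5^(3/4)*y/10) + (C3*sin(sqrt(2)*5^(3/4)*y/10) + C4*cos(sqrt(2)*5^(3/4)*y/10))*exp(sqrt(2)*5^(3/4)*y/10)


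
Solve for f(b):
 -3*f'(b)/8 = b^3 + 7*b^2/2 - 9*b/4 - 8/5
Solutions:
 f(b) = C1 - 2*b^4/3 - 28*b^3/9 + 3*b^2 + 64*b/15


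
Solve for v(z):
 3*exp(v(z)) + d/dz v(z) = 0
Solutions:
 v(z) = log(1/(C1 + 3*z))


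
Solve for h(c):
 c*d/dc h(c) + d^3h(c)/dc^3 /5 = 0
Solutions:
 h(c) = C1 + Integral(C2*airyai(-5^(1/3)*c) + C3*airybi(-5^(1/3)*c), c)


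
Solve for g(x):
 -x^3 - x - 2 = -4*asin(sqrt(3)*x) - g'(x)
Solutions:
 g(x) = C1 + x^4/4 + x^2/2 - 4*x*asin(sqrt(3)*x) + 2*x - 4*sqrt(3)*sqrt(1 - 3*x^2)/3


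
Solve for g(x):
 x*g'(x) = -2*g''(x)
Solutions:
 g(x) = C1 + C2*erf(x/2)


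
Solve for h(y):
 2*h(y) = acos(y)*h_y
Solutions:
 h(y) = C1*exp(2*Integral(1/acos(y), y))


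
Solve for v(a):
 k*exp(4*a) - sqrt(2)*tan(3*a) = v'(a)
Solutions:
 v(a) = C1 + k*exp(4*a)/4 + sqrt(2)*log(cos(3*a))/3


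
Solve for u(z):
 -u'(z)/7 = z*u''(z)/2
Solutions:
 u(z) = C1 + C2*z^(5/7)


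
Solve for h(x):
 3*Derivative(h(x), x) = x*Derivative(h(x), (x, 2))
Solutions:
 h(x) = C1 + C2*x^4


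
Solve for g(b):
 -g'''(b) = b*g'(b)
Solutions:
 g(b) = C1 + Integral(C2*airyai(-b) + C3*airybi(-b), b)


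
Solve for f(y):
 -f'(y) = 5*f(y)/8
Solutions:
 f(y) = C1*exp(-5*y/8)


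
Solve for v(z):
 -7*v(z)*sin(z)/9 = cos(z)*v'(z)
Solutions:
 v(z) = C1*cos(z)^(7/9)


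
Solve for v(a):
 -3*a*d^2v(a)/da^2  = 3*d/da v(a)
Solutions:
 v(a) = C1 + C2*log(a)


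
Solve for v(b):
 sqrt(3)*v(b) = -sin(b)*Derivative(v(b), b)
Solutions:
 v(b) = C1*(cos(b) + 1)^(sqrt(3)/2)/(cos(b) - 1)^(sqrt(3)/2)


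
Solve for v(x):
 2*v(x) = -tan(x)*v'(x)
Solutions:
 v(x) = C1/sin(x)^2


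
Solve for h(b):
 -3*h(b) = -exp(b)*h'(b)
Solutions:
 h(b) = C1*exp(-3*exp(-b))


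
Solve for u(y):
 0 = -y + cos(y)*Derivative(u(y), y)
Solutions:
 u(y) = C1 + Integral(y/cos(y), y)


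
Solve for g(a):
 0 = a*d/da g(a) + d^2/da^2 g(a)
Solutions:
 g(a) = C1 + C2*erf(sqrt(2)*a/2)


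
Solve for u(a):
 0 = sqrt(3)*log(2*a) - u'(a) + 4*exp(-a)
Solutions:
 u(a) = C1 + sqrt(3)*a*log(a) + sqrt(3)*a*(-1 + log(2)) - 4*exp(-a)


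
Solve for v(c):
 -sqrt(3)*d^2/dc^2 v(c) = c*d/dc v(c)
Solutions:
 v(c) = C1 + C2*erf(sqrt(2)*3^(3/4)*c/6)


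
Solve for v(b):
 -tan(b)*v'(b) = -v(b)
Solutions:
 v(b) = C1*sin(b)


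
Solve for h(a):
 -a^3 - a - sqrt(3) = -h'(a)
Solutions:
 h(a) = C1 + a^4/4 + a^2/2 + sqrt(3)*a


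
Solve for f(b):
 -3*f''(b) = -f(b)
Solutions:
 f(b) = C1*exp(-sqrt(3)*b/3) + C2*exp(sqrt(3)*b/3)


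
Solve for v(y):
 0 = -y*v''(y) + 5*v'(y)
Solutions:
 v(y) = C1 + C2*y^6


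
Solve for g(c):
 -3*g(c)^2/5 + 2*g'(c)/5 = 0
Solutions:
 g(c) = -2/(C1 + 3*c)


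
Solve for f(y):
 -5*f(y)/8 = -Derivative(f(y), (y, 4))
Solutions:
 f(y) = C1*exp(-10^(1/4)*y/2) + C2*exp(10^(1/4)*y/2) + C3*sin(10^(1/4)*y/2) + C4*cos(10^(1/4)*y/2)


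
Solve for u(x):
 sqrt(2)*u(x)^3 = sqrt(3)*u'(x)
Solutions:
 u(x) = -sqrt(6)*sqrt(-1/(C1 + sqrt(6)*x))/2
 u(x) = sqrt(6)*sqrt(-1/(C1 + sqrt(6)*x))/2


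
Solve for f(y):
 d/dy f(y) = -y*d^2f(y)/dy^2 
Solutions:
 f(y) = C1 + C2*log(y)


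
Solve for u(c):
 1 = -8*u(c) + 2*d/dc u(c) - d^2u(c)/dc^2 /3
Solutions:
 u(c) = (C1*sin(sqrt(15)*c) + C2*cos(sqrt(15)*c))*exp(3*c) - 1/8


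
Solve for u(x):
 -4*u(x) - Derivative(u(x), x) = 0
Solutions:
 u(x) = C1*exp(-4*x)


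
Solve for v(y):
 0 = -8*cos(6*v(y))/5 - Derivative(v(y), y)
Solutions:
 8*y/5 - log(sin(6*v(y)) - 1)/12 + log(sin(6*v(y)) + 1)/12 = C1


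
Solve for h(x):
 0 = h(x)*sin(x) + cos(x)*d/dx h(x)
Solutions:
 h(x) = C1*cos(x)


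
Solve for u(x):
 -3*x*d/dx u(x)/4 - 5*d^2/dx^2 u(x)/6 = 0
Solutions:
 u(x) = C1 + C2*erf(3*sqrt(5)*x/10)


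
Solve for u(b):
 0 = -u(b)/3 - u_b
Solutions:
 u(b) = C1*exp(-b/3)


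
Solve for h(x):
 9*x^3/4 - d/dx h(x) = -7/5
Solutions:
 h(x) = C1 + 9*x^4/16 + 7*x/5


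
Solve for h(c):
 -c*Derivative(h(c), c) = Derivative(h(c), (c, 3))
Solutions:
 h(c) = C1 + Integral(C2*airyai(-c) + C3*airybi(-c), c)


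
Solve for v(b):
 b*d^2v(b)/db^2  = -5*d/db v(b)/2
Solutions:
 v(b) = C1 + C2/b^(3/2)


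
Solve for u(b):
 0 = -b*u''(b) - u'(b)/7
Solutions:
 u(b) = C1 + C2*b^(6/7)


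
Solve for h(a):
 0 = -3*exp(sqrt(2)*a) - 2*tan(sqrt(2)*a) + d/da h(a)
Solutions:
 h(a) = C1 + 3*sqrt(2)*exp(sqrt(2)*a)/2 - sqrt(2)*log(cos(sqrt(2)*a))


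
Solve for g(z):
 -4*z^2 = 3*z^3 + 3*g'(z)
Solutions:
 g(z) = C1 - z^4/4 - 4*z^3/9


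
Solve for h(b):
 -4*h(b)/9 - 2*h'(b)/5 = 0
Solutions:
 h(b) = C1*exp(-10*b/9)


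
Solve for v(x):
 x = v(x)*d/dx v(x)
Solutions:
 v(x) = -sqrt(C1 + x^2)
 v(x) = sqrt(C1 + x^2)


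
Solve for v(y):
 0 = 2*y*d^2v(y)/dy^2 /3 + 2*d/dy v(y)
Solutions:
 v(y) = C1 + C2/y^2


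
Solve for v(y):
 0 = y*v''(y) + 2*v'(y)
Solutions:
 v(y) = C1 + C2/y


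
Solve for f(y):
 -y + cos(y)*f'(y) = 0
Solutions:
 f(y) = C1 + Integral(y/cos(y), y)


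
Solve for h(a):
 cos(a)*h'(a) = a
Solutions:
 h(a) = C1 + Integral(a/cos(a), a)


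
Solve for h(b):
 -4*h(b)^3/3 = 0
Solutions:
 h(b) = 0


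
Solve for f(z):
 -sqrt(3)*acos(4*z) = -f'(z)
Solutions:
 f(z) = C1 + sqrt(3)*(z*acos(4*z) - sqrt(1 - 16*z^2)/4)


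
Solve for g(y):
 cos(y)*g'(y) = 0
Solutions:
 g(y) = C1


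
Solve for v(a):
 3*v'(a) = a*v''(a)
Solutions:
 v(a) = C1 + C2*a^4


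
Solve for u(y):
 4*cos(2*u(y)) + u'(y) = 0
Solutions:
 u(y) = -asin((C1 + exp(16*y))/(C1 - exp(16*y)))/2 + pi/2
 u(y) = asin((C1 + exp(16*y))/(C1 - exp(16*y)))/2


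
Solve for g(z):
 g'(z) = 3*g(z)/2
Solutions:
 g(z) = C1*exp(3*z/2)


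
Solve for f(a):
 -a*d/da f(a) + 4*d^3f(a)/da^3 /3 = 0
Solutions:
 f(a) = C1 + Integral(C2*airyai(6^(1/3)*a/2) + C3*airybi(6^(1/3)*a/2), a)


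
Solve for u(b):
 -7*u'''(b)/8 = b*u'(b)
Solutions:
 u(b) = C1 + Integral(C2*airyai(-2*7^(2/3)*b/7) + C3*airybi(-2*7^(2/3)*b/7), b)


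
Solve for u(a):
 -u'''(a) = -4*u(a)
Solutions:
 u(a) = C3*exp(2^(2/3)*a) + (C1*sin(2^(2/3)*sqrt(3)*a/2) + C2*cos(2^(2/3)*sqrt(3)*a/2))*exp(-2^(2/3)*a/2)


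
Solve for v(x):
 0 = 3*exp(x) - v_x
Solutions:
 v(x) = C1 + 3*exp(x)


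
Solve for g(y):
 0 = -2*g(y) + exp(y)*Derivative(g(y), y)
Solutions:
 g(y) = C1*exp(-2*exp(-y))


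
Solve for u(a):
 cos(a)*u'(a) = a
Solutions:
 u(a) = C1 + Integral(a/cos(a), a)


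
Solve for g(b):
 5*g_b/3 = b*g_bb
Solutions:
 g(b) = C1 + C2*b^(8/3)


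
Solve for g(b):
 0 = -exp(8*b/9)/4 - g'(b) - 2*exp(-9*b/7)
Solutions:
 g(b) = C1 - 9*exp(8*b/9)/32 + 14*exp(-9*b/7)/9


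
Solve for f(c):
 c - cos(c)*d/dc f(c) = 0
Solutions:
 f(c) = C1 + Integral(c/cos(c), c)


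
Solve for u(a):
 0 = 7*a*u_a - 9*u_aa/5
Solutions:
 u(a) = C1 + C2*erfi(sqrt(70)*a/6)


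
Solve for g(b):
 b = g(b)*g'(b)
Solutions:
 g(b) = -sqrt(C1 + b^2)
 g(b) = sqrt(C1 + b^2)


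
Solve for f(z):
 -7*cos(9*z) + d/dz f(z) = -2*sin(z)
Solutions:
 f(z) = C1 + 7*sin(9*z)/9 + 2*cos(z)


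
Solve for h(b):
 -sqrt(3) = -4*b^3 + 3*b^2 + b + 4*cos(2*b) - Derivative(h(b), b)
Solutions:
 h(b) = C1 - b^4 + b^3 + b^2/2 + sqrt(3)*b + 2*sin(2*b)


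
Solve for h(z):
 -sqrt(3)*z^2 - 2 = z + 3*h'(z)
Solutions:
 h(z) = C1 - sqrt(3)*z^3/9 - z^2/6 - 2*z/3


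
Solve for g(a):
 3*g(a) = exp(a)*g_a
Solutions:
 g(a) = C1*exp(-3*exp(-a))


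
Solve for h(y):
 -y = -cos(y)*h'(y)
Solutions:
 h(y) = C1 + Integral(y/cos(y), y)


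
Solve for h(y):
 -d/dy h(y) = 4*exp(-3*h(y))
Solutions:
 h(y) = log(C1 - 12*y)/3
 h(y) = log((-3^(1/3) - 3^(5/6)*I)*(C1 - 4*y)^(1/3)/2)
 h(y) = log((-3^(1/3) + 3^(5/6)*I)*(C1 - 4*y)^(1/3)/2)


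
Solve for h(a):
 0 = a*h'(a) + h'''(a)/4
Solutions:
 h(a) = C1 + Integral(C2*airyai(-2^(2/3)*a) + C3*airybi(-2^(2/3)*a), a)


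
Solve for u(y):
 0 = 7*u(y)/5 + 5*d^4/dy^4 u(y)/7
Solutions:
 u(y) = (C1*sin(sqrt(70)*y/10) + C2*cos(sqrt(70)*y/10))*exp(-sqrt(70)*y/10) + (C3*sin(sqrt(70)*y/10) + C4*cos(sqrt(70)*y/10))*exp(sqrt(70)*y/10)


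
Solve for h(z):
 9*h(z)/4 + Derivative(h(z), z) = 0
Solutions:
 h(z) = C1*exp(-9*z/4)


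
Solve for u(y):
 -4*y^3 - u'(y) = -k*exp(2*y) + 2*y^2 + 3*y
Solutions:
 u(y) = C1 + k*exp(2*y)/2 - y^4 - 2*y^3/3 - 3*y^2/2


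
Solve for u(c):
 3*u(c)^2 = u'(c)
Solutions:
 u(c) = -1/(C1 + 3*c)


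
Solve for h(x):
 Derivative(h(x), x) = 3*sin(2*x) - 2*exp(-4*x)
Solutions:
 h(x) = C1 - 3*cos(2*x)/2 + exp(-4*x)/2


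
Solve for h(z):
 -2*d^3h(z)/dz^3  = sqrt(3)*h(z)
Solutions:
 h(z) = C3*exp(-2^(2/3)*3^(1/6)*z/2) + (C1*sin(6^(2/3)*z/4) + C2*cos(6^(2/3)*z/4))*exp(2^(2/3)*3^(1/6)*z/4)


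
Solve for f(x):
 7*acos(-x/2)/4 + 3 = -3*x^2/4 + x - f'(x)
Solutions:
 f(x) = C1 - x^3/4 + x^2/2 - 7*x*acos(-x/2)/4 - 3*x - 7*sqrt(4 - x^2)/4


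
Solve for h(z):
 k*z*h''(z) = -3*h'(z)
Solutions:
 h(z) = C1 + z^(((re(k) - 3)*re(k) + im(k)^2)/(re(k)^2 + im(k)^2))*(C2*sin(3*log(z)*Abs(im(k))/(re(k)^2 + im(k)^2)) + C3*cos(3*log(z)*im(k)/(re(k)^2 + im(k)^2)))


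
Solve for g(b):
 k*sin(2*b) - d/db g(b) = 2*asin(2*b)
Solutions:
 g(b) = C1 - 2*b*asin(2*b) - k*cos(2*b)/2 - sqrt(1 - 4*b^2)


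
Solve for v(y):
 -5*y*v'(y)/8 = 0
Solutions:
 v(y) = C1


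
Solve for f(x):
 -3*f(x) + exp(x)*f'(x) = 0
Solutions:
 f(x) = C1*exp(-3*exp(-x))


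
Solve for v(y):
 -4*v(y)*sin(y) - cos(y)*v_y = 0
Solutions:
 v(y) = C1*cos(y)^4


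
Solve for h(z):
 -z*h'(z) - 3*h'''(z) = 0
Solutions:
 h(z) = C1 + Integral(C2*airyai(-3^(2/3)*z/3) + C3*airybi(-3^(2/3)*z/3), z)


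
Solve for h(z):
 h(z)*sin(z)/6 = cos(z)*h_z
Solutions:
 h(z) = C1/cos(z)^(1/6)


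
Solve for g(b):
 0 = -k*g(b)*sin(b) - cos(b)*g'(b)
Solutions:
 g(b) = C1*exp(k*log(cos(b)))


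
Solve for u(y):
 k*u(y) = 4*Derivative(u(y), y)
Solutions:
 u(y) = C1*exp(k*y/4)


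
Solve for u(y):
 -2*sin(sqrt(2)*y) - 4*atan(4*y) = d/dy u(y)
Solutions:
 u(y) = C1 - 4*y*atan(4*y) + log(16*y^2 + 1)/2 + sqrt(2)*cos(sqrt(2)*y)


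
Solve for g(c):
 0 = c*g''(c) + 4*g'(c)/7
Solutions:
 g(c) = C1 + C2*c^(3/7)


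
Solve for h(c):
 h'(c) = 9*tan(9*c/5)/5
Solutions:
 h(c) = C1 - log(cos(9*c/5))


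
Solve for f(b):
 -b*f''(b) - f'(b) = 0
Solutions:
 f(b) = C1 + C2*log(b)


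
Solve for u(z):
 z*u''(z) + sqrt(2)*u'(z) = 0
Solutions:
 u(z) = C1 + C2*z^(1 - sqrt(2))


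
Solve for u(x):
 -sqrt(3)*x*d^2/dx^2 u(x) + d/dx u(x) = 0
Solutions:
 u(x) = C1 + C2*x^(sqrt(3)/3 + 1)


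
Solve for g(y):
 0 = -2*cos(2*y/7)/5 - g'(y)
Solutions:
 g(y) = C1 - 7*sin(2*y/7)/5


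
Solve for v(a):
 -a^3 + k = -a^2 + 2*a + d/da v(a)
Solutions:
 v(a) = C1 - a^4/4 + a^3/3 - a^2 + a*k


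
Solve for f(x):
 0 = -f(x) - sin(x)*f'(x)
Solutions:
 f(x) = C1*sqrt(cos(x) + 1)/sqrt(cos(x) - 1)


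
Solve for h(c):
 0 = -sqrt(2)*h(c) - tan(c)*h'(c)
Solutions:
 h(c) = C1/sin(c)^(sqrt(2))


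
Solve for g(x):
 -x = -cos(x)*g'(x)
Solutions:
 g(x) = C1 + Integral(x/cos(x), x)


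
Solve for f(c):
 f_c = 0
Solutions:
 f(c) = C1


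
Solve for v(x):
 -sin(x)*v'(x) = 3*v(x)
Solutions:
 v(x) = C1*(cos(x) + 1)^(3/2)/(cos(x) - 1)^(3/2)


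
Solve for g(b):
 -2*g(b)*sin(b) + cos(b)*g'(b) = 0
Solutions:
 g(b) = C1/cos(b)^2


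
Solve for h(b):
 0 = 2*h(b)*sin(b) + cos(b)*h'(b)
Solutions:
 h(b) = C1*cos(b)^2


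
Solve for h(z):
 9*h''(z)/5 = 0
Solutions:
 h(z) = C1 + C2*z


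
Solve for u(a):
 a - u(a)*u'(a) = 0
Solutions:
 u(a) = -sqrt(C1 + a^2)
 u(a) = sqrt(C1 + a^2)


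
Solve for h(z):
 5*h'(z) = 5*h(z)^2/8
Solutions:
 h(z) = -8/(C1 + z)


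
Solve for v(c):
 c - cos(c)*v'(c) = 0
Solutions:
 v(c) = C1 + Integral(c/cos(c), c)


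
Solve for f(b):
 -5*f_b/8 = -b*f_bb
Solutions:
 f(b) = C1 + C2*b^(13/8)


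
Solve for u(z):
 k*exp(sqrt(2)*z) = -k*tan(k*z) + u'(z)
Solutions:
 u(z) = C1 + k*Piecewise((sqrt(2)*exp(sqrt(2)*z)/2 + log(tan(k*z)^2 + 1)/(2*k), Ne(k, 0)), (sqrt(2)*exp(sqrt(2)*z)/2, True))


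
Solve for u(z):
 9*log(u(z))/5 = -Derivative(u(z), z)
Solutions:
 li(u(z)) = C1 - 9*z/5


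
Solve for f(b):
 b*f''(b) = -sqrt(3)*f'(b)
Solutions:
 f(b) = C1 + C2*b^(1 - sqrt(3))


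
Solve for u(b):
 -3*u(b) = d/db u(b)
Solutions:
 u(b) = C1*exp(-3*b)


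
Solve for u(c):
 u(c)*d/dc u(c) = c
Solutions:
 u(c) = -sqrt(C1 + c^2)
 u(c) = sqrt(C1 + c^2)


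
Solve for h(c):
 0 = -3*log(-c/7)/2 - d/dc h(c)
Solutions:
 h(c) = C1 - 3*c*log(-c)/2 + 3*c*(1 + log(7))/2


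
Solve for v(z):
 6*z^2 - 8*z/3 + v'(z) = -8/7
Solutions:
 v(z) = C1 - 2*z^3 + 4*z^2/3 - 8*z/7
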